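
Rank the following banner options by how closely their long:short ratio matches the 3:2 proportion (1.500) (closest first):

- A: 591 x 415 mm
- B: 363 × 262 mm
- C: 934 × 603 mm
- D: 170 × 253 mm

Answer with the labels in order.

D, C, A, B

Ratios: A = 591 / 415 ≈ 1.424; B = 363 / 262 ≈ 1.385; C = 934 / 603 ≈ 1.549; D = 253 / 170 ≈ 1.488.
|Δ from 1.500|: A 0.076; B 0.115; C 0.049; D 0.012.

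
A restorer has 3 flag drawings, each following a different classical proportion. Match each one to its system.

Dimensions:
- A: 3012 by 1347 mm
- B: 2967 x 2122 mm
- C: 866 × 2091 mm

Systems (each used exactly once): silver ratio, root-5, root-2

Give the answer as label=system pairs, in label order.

A=root-5, B=root-2, C=silver ratio

A = 3012/1347 ≈ 2.236 → root-5 (2.236)
B = 2967/2122 ≈ 1.398 → root-2 (1.414)
C = 2091/866 ≈ 2.415 → silver ratio (2.414)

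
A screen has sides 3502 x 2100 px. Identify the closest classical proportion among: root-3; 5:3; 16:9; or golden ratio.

5:3

3502/2100 ≈ 1.668. Nearest candidates are 5:3 (1.667, off by 0.001) and golden ratio (1.618, off by 0.050).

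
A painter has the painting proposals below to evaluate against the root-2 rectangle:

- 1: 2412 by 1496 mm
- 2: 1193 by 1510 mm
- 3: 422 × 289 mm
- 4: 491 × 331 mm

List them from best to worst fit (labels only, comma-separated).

3, 4, 2, 1

1: 2412/1496 ≈ 1.612 → |1.612 − 1.414| = 0.198
2: 1510/1193 ≈ 1.266 → |1.266 − 1.414| = 0.148
3: 422/289 ≈ 1.460 → |1.460 − 1.414| = 0.046
4: 491/331 ≈ 1.483 → |1.483 − 1.414| = 0.069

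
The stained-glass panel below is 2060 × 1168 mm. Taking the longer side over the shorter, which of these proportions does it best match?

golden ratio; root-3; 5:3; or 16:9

Ratio = 2060 / 1168 ≈ 1.764.
Distances: golden ratio 1.618 (Δ 0.146); root-3 1.732 (Δ 0.032); 5:3 1.667 (Δ 0.097); 16:9 1.778 (Δ 0.014).

16:9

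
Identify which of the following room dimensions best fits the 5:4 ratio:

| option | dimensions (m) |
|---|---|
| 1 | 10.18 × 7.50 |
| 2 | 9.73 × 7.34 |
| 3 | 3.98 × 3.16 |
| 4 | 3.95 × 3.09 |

3

Ratios (long/short): 1 ≈ 1.357; 2 ≈ 1.326; 3 ≈ 1.259; 4 ≈ 1.278.
5:4 ≈ 1.250; option 3 is nearest (Δ 0.009).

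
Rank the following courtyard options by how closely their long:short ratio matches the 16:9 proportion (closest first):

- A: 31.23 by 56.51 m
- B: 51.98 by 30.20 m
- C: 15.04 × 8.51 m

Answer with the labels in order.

A: 56.51/31.23 ≈ 1.809 → |1.809 − 1.778| = 0.031
B: 51.98/30.20 ≈ 1.721 → |1.721 − 1.778| = 0.057
C: 15.04/8.51 ≈ 1.767 → |1.767 − 1.778| = 0.011

C, A, B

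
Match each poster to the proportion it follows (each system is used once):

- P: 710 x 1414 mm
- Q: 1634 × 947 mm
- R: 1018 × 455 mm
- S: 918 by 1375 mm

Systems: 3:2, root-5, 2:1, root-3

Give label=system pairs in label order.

P=2:1, Q=root-3, R=root-5, S=3:2

Ratios: P ≈ 1.992; Q ≈ 1.725; R ≈ 2.237; S ≈ 1.498.
Targets: 3:2 ≈ 1.500; root-5 ≈ 2.236; 2:1 ≈ 2.000; root-3 ≈ 1.732.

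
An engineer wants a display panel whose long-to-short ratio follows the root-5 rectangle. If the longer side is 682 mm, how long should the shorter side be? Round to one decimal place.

305.0 mm

root-5 ≈ 2.23607.
Shorter side = 682 ÷ 2.23607 ≈ 304.999 → 305.0 mm.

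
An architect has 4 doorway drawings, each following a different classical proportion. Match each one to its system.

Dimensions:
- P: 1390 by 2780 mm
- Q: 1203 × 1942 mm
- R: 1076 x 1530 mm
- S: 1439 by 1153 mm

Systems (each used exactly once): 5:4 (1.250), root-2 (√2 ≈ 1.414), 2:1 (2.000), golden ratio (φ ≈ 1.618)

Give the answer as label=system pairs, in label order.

P = 2780/1390 ≈ 2.000 → 2:1 (2.000)
Q = 1942/1203 ≈ 1.614 → golden ratio (1.618)
R = 1530/1076 ≈ 1.422 → root-2 (1.414)
S = 1439/1153 ≈ 1.248 → 5:4 (1.250)

P=2:1, Q=golden ratio, R=root-2, S=5:4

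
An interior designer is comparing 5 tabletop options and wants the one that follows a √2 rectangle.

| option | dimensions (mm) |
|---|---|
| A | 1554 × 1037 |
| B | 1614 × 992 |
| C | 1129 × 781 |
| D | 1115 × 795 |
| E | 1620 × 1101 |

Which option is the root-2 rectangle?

Target root-2 ≈ 1.414.
A: 1.499 (Δ0.085)  B: 1.627 (Δ0.213)  C: 1.446 (Δ0.032)  D: 1.403 (Δ0.011)  E: 1.471 (Δ0.057)

D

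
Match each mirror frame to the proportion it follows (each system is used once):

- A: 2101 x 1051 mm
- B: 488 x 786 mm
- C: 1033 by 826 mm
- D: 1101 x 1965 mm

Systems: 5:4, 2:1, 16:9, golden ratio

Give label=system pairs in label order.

A = 2101/1051 ≈ 1.999 → 2:1 (2.000)
B = 786/488 ≈ 1.611 → golden ratio (1.618)
C = 1033/826 ≈ 1.251 → 5:4 (1.250)
D = 1965/1101 ≈ 1.785 → 16:9 (1.778)

A=2:1, B=golden ratio, C=5:4, D=16:9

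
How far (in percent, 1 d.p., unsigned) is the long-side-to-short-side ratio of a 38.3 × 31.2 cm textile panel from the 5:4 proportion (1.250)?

1.8%

Ratio = 38.3 / 31.2 ≈ 1.2276.
Ideal 5:4 = 1.2500. |1.2276 − 1.2500| / 1.2500 ≈ 1.79% → 1.8%.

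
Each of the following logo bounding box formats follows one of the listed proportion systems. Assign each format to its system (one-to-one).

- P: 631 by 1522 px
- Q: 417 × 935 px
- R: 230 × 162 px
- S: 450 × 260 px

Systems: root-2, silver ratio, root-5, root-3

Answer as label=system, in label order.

P=silver ratio, Q=root-5, R=root-2, S=root-3

Ratios: P ≈ 2.412; Q ≈ 2.242; R ≈ 1.420; S ≈ 1.731.
Targets: root-2 ≈ 1.414; silver ratio ≈ 2.414; root-5 ≈ 2.236; root-3 ≈ 1.732.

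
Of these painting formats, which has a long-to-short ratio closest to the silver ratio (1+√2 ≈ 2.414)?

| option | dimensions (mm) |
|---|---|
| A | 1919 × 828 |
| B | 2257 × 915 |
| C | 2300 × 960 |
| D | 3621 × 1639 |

C

Ratios (long/short): A ≈ 2.318; B ≈ 2.467; C ≈ 2.396; D ≈ 2.209.
silver ratio ≈ 2.414; option C is nearest (Δ 0.018).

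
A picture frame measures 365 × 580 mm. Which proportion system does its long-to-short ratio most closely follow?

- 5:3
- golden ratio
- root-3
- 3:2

golden ratio

580/365 ≈ 1.589. Nearest candidates are golden ratio (1.618, off by 0.029) and 5:3 (1.667, off by 0.078).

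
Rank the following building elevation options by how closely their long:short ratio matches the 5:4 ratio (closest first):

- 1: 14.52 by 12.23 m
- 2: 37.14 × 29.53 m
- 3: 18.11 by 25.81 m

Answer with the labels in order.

Ratios: 1 = 14.52 / 12.23 ≈ 1.187; 2 = 37.14 / 29.53 ≈ 1.258; 3 = 25.81 / 18.11 ≈ 1.425.
|Δ from 1.250|: 1 0.063; 2 0.008; 3 0.175.

2, 1, 3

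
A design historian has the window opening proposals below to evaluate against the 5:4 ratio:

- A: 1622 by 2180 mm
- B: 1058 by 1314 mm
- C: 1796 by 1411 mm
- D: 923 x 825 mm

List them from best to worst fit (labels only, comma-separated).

Ratios: A = 2180 / 1622 ≈ 1.344; B = 1314 / 1058 ≈ 1.242; C = 1796 / 1411 ≈ 1.273; D = 923 / 825 ≈ 1.119.
|Δ from 1.250|: A 0.094; B 0.008; C 0.023; D 0.131.

B, C, A, D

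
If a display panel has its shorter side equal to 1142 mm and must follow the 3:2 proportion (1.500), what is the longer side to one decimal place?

3:2 = 1.50000.
Longer side = 1142 × 1.50000 ≈ 1713.000 → 1713.0 mm.

1713.0 mm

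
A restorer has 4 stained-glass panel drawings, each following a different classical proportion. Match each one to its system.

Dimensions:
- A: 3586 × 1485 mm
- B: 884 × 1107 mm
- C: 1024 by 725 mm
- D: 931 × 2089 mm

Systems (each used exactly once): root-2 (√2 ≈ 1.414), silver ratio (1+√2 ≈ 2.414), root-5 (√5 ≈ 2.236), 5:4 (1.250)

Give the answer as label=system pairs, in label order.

A = 3586/1485 ≈ 2.415 → silver ratio (2.414)
B = 1107/884 ≈ 1.252 → 5:4 (1.250)
C = 1024/725 ≈ 1.412 → root-2 (1.414)
D = 2089/931 ≈ 2.244 → root-5 (2.236)

A=silver ratio, B=5:4, C=root-2, D=root-5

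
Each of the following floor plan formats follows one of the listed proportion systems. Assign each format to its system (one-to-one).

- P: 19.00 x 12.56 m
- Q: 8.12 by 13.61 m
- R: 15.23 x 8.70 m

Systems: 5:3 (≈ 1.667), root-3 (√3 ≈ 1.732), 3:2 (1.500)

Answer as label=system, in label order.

Ratios: P ≈ 1.513; Q ≈ 1.676; R ≈ 1.751.
Targets: 5:3 ≈ 1.667; root-3 ≈ 1.732; 3:2 ≈ 1.500.

P=3:2, Q=5:3, R=root-3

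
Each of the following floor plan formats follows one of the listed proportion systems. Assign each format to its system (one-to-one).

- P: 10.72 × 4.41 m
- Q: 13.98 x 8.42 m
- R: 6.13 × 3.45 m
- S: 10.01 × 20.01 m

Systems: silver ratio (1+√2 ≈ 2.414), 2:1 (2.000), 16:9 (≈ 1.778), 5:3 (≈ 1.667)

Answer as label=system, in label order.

Ratios: P ≈ 2.431; Q ≈ 1.660; R ≈ 1.777; S ≈ 1.999.
Targets: silver ratio ≈ 2.414; 2:1 ≈ 2.000; 16:9 ≈ 1.778; 5:3 ≈ 1.667.

P=silver ratio, Q=5:3, R=16:9, S=2:1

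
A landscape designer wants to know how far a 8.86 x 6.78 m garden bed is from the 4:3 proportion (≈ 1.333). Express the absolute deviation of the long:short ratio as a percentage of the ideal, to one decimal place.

Ratio = 8.86 / 6.78 ≈ 1.3068.
Ideal 4:3 ≈ 1.3333. |1.3068 − 1.3333| / 1.3333 ≈ 1.99% → 2.0%.

2.0%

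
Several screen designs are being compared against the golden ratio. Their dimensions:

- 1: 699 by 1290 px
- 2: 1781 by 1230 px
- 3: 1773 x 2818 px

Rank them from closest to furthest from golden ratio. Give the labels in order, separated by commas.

3, 2, 1

1: 1290/699 ≈ 1.845 → |1.845 − 1.618| = 0.227
2: 1781/1230 ≈ 1.448 → |1.448 − 1.618| = 0.170
3: 2818/1773 ≈ 1.589 → |1.589 − 1.618| = 0.029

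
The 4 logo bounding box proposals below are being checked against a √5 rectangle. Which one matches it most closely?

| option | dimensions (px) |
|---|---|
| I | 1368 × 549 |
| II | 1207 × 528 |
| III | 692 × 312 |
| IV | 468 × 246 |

Ratios (long/short): I ≈ 2.492; II ≈ 2.286; III ≈ 2.218; IV ≈ 1.902.
root-5 ≈ 2.236; option III is nearest (Δ 0.018).

III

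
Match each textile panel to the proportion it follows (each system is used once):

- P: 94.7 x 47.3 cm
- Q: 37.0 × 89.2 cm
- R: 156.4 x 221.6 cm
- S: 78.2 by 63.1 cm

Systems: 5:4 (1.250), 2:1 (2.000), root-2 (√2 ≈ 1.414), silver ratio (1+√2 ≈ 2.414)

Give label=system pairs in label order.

Ratios: P ≈ 2.002; Q ≈ 2.411; R ≈ 1.417; S ≈ 1.239.
Targets: 5:4 ≈ 1.250; 2:1 ≈ 2.000; root-2 ≈ 1.414; silver ratio ≈ 2.414.

P=2:1, Q=silver ratio, R=root-2, S=5:4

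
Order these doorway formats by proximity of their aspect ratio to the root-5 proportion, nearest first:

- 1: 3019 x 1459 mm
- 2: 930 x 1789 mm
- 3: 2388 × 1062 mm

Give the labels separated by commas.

3, 1, 2

Ratios: 1 = 3019 / 1459 ≈ 2.069; 2 = 1789 / 930 ≈ 1.924; 3 = 2388 / 1062 ≈ 2.249.
|Δ from 2.236|: 1 0.167; 2 0.312; 3 0.013.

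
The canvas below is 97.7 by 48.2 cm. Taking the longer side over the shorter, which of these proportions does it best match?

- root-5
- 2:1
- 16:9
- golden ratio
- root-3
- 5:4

Ratio = 97.7 / 48.2 ≈ 2.027.
Distances: root-5 2.236 (Δ 0.209); 2:1 2.000 (Δ 0.027); 16:9 1.778 (Δ 0.249); golden ratio 1.618 (Δ 0.409); root-3 1.732 (Δ 0.295); 5:4 1.250 (Δ 0.777).

2:1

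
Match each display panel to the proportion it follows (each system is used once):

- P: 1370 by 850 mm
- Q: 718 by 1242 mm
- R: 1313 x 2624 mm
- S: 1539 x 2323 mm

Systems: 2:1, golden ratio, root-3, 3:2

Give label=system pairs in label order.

P=golden ratio, Q=root-3, R=2:1, S=3:2

P = 1370/850 ≈ 1.612 → golden ratio (1.618)
Q = 1242/718 ≈ 1.730 → root-3 (1.732)
R = 2624/1313 ≈ 1.998 → 2:1 (2.000)
S = 2323/1539 ≈ 1.509 → 3:2 (1.500)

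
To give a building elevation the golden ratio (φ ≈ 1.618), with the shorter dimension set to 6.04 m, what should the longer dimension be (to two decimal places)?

9.77 m

golden ratio ≈ 1.61803.
Longer side = 6.04 × 1.61803 ≈ 9.7729 → 9.77 m.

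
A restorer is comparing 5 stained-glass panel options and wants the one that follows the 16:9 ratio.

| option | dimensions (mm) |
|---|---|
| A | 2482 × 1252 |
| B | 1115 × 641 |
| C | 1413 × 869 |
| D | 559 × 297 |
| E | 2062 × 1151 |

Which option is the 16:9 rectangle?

Ratios (long/short): A ≈ 1.982; B ≈ 1.739; C ≈ 1.626; D ≈ 1.882; E ≈ 1.791.
16:9 ≈ 1.778; option E is nearest (Δ 0.013).

E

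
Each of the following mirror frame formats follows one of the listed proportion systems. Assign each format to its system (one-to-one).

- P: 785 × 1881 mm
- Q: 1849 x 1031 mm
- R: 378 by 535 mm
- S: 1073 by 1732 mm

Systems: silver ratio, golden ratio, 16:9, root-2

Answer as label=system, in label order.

Ratios: P ≈ 2.396; Q ≈ 1.793; R ≈ 1.415; S ≈ 1.614.
Targets: silver ratio ≈ 2.414; golden ratio ≈ 1.618; 16:9 ≈ 1.778; root-2 ≈ 1.414.

P=silver ratio, Q=16:9, R=root-2, S=golden ratio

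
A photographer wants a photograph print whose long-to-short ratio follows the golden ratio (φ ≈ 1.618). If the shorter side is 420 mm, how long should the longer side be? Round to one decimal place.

golden ratio ≈ 1.61803.
Longer side = 420 × 1.61803 ≈ 679.573 → 679.6 mm.

679.6 mm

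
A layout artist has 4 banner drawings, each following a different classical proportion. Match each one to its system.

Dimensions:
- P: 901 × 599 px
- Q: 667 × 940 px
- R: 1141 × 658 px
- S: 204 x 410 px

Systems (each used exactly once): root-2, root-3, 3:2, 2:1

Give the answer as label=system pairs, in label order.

Ratios: P ≈ 1.504; Q ≈ 1.409; R ≈ 1.734; S ≈ 2.010.
Targets: root-2 ≈ 1.414; root-3 ≈ 1.732; 3:2 ≈ 1.500; 2:1 ≈ 2.000.

P=3:2, Q=root-2, R=root-3, S=2:1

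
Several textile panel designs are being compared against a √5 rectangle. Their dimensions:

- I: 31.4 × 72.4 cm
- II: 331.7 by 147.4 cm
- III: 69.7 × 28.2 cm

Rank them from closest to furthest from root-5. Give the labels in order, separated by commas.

II, I, III

Ratios: I = 72.4 / 31.4 ≈ 2.306; II = 331.7 / 147.4 ≈ 2.250; III = 69.7 / 28.2 ≈ 2.472.
|Δ from 2.236|: I 0.070; II 0.014; III 0.236.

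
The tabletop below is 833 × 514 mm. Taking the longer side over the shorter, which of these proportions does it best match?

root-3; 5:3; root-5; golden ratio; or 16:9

Ratio = 833 / 514 ≈ 1.621.
Distances: root-3 1.732 (Δ 0.111); 5:3 1.667 (Δ 0.046); root-5 2.236 (Δ 0.615); golden ratio 1.618 (Δ 0.003); 16:9 1.778 (Δ 0.157).

golden ratio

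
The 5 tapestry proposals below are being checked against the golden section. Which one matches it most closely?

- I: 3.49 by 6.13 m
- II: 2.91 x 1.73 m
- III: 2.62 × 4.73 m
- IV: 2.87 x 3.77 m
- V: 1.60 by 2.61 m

Target golden ratio ≈ 1.618.
I: 1.756 (Δ0.138)  II: 1.682 (Δ0.064)  III: 1.805 (Δ0.187)  IV: 1.314 (Δ0.304)  V: 1.631 (Δ0.013)

V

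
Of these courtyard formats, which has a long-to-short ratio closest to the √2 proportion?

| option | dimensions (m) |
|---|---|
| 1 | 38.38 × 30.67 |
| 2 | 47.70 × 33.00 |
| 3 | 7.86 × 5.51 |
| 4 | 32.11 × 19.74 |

3

Ratios (long/short): 1 ≈ 1.251; 2 ≈ 1.445; 3 ≈ 1.426; 4 ≈ 1.627.
root-2 ≈ 1.414; option 3 is nearest (Δ 0.012).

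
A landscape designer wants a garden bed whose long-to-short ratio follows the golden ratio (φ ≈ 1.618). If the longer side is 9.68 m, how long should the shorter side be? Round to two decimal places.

golden ratio ≈ 1.61803.
Shorter side = 9.68 ÷ 1.61803 ≈ 5.9826 → 5.98 m.

5.98 m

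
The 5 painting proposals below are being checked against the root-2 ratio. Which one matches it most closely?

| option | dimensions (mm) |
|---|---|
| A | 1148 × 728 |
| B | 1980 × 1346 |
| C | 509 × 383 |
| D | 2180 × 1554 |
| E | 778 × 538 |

D

Target root-2 ≈ 1.414.
A: 1.577 (Δ0.163)  B: 1.471 (Δ0.057)  C: 1.329 (Δ0.085)  D: 1.403 (Δ0.011)  E: 1.446 (Δ0.032)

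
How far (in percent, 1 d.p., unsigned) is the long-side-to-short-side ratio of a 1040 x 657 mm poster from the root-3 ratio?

8.6%

Ratio = 1040 / 657 ≈ 1.5830.
Ideal root-3 ≈ 1.7321. |1.5830 − 1.7321| / 1.7321 ≈ 8.61% → 8.6%.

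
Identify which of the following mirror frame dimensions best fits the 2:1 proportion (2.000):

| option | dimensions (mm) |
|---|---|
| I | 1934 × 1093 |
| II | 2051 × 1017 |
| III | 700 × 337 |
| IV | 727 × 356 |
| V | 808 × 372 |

Target 2:1 ≈ 2.000.
I: 1.769 (Δ0.231)  II: 2.017 (Δ0.017)  III: 2.077 (Δ0.077)  IV: 2.042 (Δ0.042)  V: 2.172 (Δ0.172)

II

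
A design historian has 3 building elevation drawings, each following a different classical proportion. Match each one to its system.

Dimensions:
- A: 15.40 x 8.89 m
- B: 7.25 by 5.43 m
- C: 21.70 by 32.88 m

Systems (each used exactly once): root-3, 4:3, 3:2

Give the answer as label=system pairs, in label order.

A = 15.40/8.89 ≈ 1.732 → root-3 (1.732)
B = 7.25/5.43 ≈ 1.335 → 4:3 (1.333)
C = 32.88/21.70 ≈ 1.515 → 3:2 (1.500)

A=root-3, B=4:3, C=3:2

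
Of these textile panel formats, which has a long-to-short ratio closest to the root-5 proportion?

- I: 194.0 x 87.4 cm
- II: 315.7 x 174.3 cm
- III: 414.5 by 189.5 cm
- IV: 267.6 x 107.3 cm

Target root-5 ≈ 2.236.
I: 2.220 (Δ0.016)  II: 1.811 (Δ0.425)  III: 2.187 (Δ0.049)  IV: 2.494 (Δ0.258)

I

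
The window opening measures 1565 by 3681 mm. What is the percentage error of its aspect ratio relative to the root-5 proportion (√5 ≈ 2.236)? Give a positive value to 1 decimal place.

5.2%

Ratio = 3681 / 1565 ≈ 2.3521.
Ideal root-5 ≈ 2.2361. |2.3521 − 2.2361| / 2.2361 ≈ 5.19% → 5.2%.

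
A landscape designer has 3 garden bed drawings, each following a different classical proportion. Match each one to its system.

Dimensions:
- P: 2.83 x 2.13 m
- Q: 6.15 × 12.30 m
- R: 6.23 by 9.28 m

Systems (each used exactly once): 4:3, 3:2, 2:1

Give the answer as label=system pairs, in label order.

Ratios: P ≈ 1.329; Q ≈ 2.000; R ≈ 1.490.
Targets: 4:3 ≈ 1.333; 3:2 ≈ 1.500; 2:1 ≈ 2.000.

P=4:3, Q=2:1, R=3:2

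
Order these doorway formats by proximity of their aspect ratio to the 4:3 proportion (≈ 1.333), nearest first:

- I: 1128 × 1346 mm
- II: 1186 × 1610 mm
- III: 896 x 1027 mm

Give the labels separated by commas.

I: 1346/1128 ≈ 1.193 → |1.193 − 1.333| = 0.140
II: 1610/1186 ≈ 1.358 → |1.358 − 1.333| = 0.025
III: 1027/896 ≈ 1.146 → |1.146 − 1.333| = 0.187

II, I, III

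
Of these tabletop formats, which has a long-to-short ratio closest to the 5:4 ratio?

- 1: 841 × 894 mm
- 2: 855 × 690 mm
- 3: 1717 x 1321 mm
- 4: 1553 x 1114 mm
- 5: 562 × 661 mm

2

Target 5:4 ≈ 1.250.
1: 1.063 (Δ0.187)  2: 1.239 (Δ0.011)  3: 1.300 (Δ0.050)  4: 1.394 (Δ0.144)  5: 1.176 (Δ0.074)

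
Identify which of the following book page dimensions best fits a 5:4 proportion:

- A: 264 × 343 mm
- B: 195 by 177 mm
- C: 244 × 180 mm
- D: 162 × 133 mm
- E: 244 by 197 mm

E

Ratios (long/short): A ≈ 1.299; B ≈ 1.102; C ≈ 1.356; D ≈ 1.218; E ≈ 1.239.
5:4 ≈ 1.250; option E is nearest (Δ 0.011).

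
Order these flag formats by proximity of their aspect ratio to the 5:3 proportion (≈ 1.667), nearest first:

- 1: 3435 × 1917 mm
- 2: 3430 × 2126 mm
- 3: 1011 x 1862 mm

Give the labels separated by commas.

2, 1, 3

Ratios: 1 = 3435 / 1917 ≈ 1.792; 2 = 3430 / 2126 ≈ 1.613; 3 = 1862 / 1011 ≈ 1.842.
|Δ from 1.667|: 1 0.125; 2 0.054; 3 0.175.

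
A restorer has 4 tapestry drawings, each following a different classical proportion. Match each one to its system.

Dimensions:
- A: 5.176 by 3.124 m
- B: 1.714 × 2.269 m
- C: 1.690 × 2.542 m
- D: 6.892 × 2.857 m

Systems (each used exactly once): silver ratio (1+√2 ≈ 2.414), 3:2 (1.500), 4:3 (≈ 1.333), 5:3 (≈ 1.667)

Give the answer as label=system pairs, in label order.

A=5:3, B=4:3, C=3:2, D=silver ratio

A = 5.176/3.124 ≈ 1.657 → 5:3 (1.667)
B = 2.269/1.714 ≈ 1.324 → 4:3 (1.333)
C = 2.542/1.690 ≈ 1.504 → 3:2 (1.500)
D = 6.892/2.857 ≈ 2.412 → silver ratio (2.414)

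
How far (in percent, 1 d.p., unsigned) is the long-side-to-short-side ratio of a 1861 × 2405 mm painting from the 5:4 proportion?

Ratio = 2405 / 1861 ≈ 1.2923.
Ideal 5:4 = 1.2500. |1.2923 − 1.2500| / 1.2500 ≈ 3.38% → 3.4%.

3.4%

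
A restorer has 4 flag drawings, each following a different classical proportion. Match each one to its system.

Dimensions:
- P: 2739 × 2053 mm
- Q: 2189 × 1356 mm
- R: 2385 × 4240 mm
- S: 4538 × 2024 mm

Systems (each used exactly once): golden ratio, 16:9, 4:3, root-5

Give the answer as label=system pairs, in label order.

P=4:3, Q=golden ratio, R=16:9, S=root-5

P = 2739/2053 ≈ 1.334 → 4:3 (1.333)
Q = 2189/1356 ≈ 1.614 → golden ratio (1.618)
R = 4240/2385 ≈ 1.778 → 16:9 (1.778)
S = 4538/2024 ≈ 2.242 → root-5 (2.236)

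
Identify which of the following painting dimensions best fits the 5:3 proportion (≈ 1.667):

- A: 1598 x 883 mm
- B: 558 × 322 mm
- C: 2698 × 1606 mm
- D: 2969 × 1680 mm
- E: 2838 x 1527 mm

C

Ratios (long/short): A ≈ 1.810; B ≈ 1.733; C ≈ 1.680; D ≈ 1.767; E ≈ 1.859.
5:3 ≈ 1.667; option C is nearest (Δ 0.013).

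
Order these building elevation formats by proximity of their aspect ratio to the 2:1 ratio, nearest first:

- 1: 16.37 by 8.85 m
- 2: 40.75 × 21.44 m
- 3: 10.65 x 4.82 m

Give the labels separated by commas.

1: 16.37/8.85 ≈ 1.850 → |1.850 − 2.000| = 0.150
2: 40.75/21.44 ≈ 1.901 → |1.901 − 2.000| = 0.099
3: 10.65/4.82 ≈ 2.210 → |2.210 − 2.000| = 0.210

2, 1, 3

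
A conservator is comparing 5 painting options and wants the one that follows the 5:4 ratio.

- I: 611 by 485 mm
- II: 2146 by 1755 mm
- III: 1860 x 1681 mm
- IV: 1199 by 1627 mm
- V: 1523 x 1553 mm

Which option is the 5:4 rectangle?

I

Target 5:4 ≈ 1.250.
I: 1.260 (Δ0.010)  II: 1.223 (Δ0.027)  III: 1.106 (Δ0.144)  IV: 1.357 (Δ0.107)  V: 1.020 (Δ0.230)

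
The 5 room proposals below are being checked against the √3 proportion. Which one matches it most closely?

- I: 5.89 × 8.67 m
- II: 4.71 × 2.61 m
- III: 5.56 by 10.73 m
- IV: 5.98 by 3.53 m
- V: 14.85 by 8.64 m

Target root-3 ≈ 1.732.
I: 1.472 (Δ0.260)  II: 1.805 (Δ0.073)  III: 1.930 (Δ0.198)  IV: 1.694 (Δ0.038)  V: 1.719 (Δ0.013)

V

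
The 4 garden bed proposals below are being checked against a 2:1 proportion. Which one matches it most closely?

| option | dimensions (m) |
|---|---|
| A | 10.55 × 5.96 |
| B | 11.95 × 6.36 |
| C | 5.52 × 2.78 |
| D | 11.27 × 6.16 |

C

Ratios (long/short): A ≈ 1.770; B ≈ 1.879; C ≈ 1.986; D ≈ 1.830.
2:1 ≈ 2.000; option C is nearest (Δ 0.014).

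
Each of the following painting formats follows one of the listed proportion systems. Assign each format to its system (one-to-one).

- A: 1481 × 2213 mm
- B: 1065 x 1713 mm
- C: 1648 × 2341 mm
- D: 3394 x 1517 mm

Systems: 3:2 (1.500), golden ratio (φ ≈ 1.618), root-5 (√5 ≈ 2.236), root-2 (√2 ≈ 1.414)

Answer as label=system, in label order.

A = 2213/1481 ≈ 1.494 → 3:2 (1.500)
B = 1713/1065 ≈ 1.608 → golden ratio (1.618)
C = 2341/1648 ≈ 1.421 → root-2 (1.414)
D = 3394/1517 ≈ 2.237 → root-5 (2.236)

A=3:2, B=golden ratio, C=root-2, D=root-5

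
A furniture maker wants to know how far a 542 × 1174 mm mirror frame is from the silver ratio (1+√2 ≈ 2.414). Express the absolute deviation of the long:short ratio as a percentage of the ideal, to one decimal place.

Ratio = 1174 / 542 ≈ 2.1661.
Ideal silver ratio ≈ 2.4142. |2.1661 − 2.4142| / 2.4142 ≈ 10.28% → 10.3%.

10.3%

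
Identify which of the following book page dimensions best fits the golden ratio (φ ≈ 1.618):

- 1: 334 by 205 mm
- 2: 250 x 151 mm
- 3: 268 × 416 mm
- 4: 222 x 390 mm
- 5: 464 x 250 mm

Ratios (long/short): 1 ≈ 1.629; 2 ≈ 1.656; 3 ≈ 1.552; 4 ≈ 1.757; 5 ≈ 1.856.
golden ratio ≈ 1.618; option 1 is nearest (Δ 0.011).

1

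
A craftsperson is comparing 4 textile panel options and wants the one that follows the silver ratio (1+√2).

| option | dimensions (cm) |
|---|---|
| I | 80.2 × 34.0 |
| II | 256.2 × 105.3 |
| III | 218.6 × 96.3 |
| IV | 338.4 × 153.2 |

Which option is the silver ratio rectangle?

Target silver ratio ≈ 2.414.
I: 2.359 (Δ0.055)  II: 2.433 (Δ0.019)  III: 2.270 (Δ0.144)  IV: 2.209 (Δ0.205)

II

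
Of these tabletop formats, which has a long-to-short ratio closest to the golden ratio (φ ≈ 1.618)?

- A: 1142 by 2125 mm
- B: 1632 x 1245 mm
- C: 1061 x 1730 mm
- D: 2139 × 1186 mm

C

Target golden ratio ≈ 1.618.
A: 1.861 (Δ0.243)  B: 1.311 (Δ0.307)  C: 1.631 (Δ0.013)  D: 1.804 (Δ0.186)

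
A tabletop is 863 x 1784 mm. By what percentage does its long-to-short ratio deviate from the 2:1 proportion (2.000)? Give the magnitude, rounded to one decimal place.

3.4%

Ratio = 1784 / 863 ≈ 2.0672.
Ideal 2:1 = 2.0000. |2.0672 − 2.0000| / 2.0000 ≈ 3.36% → 3.4%.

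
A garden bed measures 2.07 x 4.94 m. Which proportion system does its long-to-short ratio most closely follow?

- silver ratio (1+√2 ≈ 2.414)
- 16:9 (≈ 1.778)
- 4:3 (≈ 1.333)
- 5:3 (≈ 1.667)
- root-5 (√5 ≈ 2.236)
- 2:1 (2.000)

Ratio = 4.94 / 2.07 ≈ 2.386.
Distances: silver ratio 2.414 (Δ 0.028); 16:9 1.778 (Δ 0.608); 4:3 1.333 (Δ 1.053); 5:3 1.667 (Δ 0.719); root-5 2.236 (Δ 0.150); 2:1 2.000 (Δ 0.386).

silver ratio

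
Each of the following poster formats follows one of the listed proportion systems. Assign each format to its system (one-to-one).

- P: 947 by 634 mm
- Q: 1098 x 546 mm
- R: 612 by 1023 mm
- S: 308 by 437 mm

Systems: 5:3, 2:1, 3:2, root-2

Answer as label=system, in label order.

Ratios: P ≈ 1.494; Q ≈ 2.011; R ≈ 1.672; S ≈ 1.419.
Targets: 5:3 ≈ 1.667; 2:1 ≈ 2.000; 3:2 ≈ 1.500; root-2 ≈ 1.414.

P=3:2, Q=2:1, R=5:3, S=root-2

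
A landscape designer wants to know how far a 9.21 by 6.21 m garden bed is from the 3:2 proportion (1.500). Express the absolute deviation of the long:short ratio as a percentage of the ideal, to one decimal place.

Ratio = 9.21 / 6.21 ≈ 1.4831.
Ideal 3:2 = 1.5000. |1.4831 − 1.5000| / 1.5000 ≈ 1.13% → 1.1%.

1.1%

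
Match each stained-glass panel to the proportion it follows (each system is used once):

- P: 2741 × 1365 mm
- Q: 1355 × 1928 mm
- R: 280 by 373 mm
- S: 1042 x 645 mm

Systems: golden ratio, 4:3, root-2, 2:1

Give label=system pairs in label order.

P = 2741/1365 ≈ 2.008 → 2:1 (2.000)
Q = 1928/1355 ≈ 1.423 → root-2 (1.414)
R = 373/280 ≈ 1.332 → 4:3 (1.333)
S = 1042/645 ≈ 1.616 → golden ratio (1.618)

P=2:1, Q=root-2, R=4:3, S=golden ratio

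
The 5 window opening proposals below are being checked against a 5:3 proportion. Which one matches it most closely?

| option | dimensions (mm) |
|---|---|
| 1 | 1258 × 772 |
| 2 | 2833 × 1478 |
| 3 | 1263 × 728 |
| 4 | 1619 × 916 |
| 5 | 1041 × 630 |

5

Ratios (long/short): 1 ≈ 1.630; 2 ≈ 1.917; 3 ≈ 1.735; 4 ≈ 1.767; 5 ≈ 1.652.
5:3 ≈ 1.667; option 5 is nearest (Δ 0.015).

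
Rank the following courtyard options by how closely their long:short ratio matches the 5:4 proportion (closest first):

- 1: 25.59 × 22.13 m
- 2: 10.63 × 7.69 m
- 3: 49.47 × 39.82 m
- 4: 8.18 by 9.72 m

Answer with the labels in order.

3, 4, 1, 2

Ratios: 1 = 25.59 / 22.13 ≈ 1.156; 2 = 10.63 / 7.69 ≈ 1.382; 3 = 49.47 / 39.82 ≈ 1.242; 4 = 9.72 / 8.18 ≈ 1.188.
|Δ from 1.250|: 1 0.094; 2 0.132; 3 0.008; 4 0.062.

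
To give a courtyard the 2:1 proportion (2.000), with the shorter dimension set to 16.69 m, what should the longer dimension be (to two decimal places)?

33.38 m

2:1 = 2.00000.
Longer side = 16.69 × 2.00000 ≈ 33.3800 → 33.38 m.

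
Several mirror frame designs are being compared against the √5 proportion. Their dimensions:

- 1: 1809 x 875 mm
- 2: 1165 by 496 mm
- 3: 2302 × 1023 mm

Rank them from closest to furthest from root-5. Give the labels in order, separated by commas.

Ratios: 1 = 1809 / 875 ≈ 2.067; 2 = 1165 / 496 ≈ 2.349; 3 = 2302 / 1023 ≈ 2.250.
|Δ from 2.236|: 1 0.169; 2 0.113; 3 0.014.

3, 2, 1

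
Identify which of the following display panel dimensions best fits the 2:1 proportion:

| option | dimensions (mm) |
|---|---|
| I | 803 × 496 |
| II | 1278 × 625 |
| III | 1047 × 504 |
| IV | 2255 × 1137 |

Target 2:1 ≈ 2.000.
I: 1.619 (Δ0.381)  II: 2.045 (Δ0.045)  III: 2.077 (Δ0.077)  IV: 1.983 (Δ0.017)

IV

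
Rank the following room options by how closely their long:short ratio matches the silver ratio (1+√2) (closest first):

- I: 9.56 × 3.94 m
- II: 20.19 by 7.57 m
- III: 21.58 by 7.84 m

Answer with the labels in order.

Ratios: I = 9.56 / 3.94 ≈ 2.426; II = 20.19 / 7.57 ≈ 2.667; III = 21.58 / 7.84 ≈ 2.753.
|Δ from 2.414|: I 0.012; II 0.253; III 0.339.

I, II, III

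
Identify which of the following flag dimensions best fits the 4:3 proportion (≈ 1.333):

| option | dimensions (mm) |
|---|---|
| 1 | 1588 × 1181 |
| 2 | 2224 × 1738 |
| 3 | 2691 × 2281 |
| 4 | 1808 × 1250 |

Target 4:3 ≈ 1.333.
1: 1.345 (Δ0.012)  2: 1.280 (Δ0.053)  3: 1.180 (Δ0.153)  4: 1.446 (Δ0.113)

1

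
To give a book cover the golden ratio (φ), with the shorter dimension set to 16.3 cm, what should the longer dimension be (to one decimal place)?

26.4 cm

golden ratio ≈ 1.61803.
Longer side = 16.3 × 1.61803 ≈ 26.374 → 26.4 cm.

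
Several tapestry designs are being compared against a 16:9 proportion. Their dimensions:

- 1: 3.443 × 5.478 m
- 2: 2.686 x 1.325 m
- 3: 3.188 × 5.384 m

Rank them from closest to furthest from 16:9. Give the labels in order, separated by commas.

1: 5.478/3.443 ≈ 1.591 → |1.591 − 1.778| = 0.187
2: 2.686/1.325 ≈ 2.027 → |2.027 − 1.778| = 0.249
3: 5.384/3.188 ≈ 1.689 → |1.689 − 1.778| = 0.089

3, 1, 2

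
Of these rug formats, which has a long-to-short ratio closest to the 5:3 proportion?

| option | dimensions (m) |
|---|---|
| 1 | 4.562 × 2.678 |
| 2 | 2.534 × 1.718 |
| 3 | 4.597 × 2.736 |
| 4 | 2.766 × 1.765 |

3

Ratios (long/short): 1 ≈ 1.704; 2 ≈ 1.475; 3 ≈ 1.680; 4 ≈ 1.567.
5:3 ≈ 1.667; option 3 is nearest (Δ 0.013).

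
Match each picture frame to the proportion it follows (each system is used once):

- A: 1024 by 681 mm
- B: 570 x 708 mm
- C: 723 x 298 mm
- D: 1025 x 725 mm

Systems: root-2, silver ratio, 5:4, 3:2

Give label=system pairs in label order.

A=3:2, B=5:4, C=silver ratio, D=root-2

A = 1024/681 ≈ 1.504 → 3:2 (1.500)
B = 708/570 ≈ 1.242 → 5:4 (1.250)
C = 723/298 ≈ 2.426 → silver ratio (2.414)
D = 1025/725 ≈ 1.414 → root-2 (1.414)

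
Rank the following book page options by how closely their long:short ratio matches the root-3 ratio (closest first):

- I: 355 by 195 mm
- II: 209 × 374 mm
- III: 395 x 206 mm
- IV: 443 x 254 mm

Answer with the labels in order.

I: 355/195 ≈ 1.821 → |1.821 − 1.732| = 0.089
II: 374/209 ≈ 1.789 → |1.789 − 1.732| = 0.057
III: 395/206 ≈ 1.917 → |1.917 − 1.732| = 0.185
IV: 443/254 ≈ 1.744 → |1.744 − 1.732| = 0.012

IV, II, I, III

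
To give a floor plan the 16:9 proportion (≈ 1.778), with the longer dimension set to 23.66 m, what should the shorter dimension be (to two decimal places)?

13.31 m

16:9 ≈ 1.77778.
Shorter side = 23.66 ÷ 1.77778 ≈ 13.3087 → 13.31 m.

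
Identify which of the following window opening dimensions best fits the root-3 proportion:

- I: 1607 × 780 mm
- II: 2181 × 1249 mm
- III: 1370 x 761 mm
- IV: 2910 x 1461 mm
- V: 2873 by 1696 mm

II

Target root-3 ≈ 1.732.
I: 2.060 (Δ0.328)  II: 1.746 (Δ0.014)  III: 1.800 (Δ0.068)  IV: 1.992 (Δ0.260)  V: 1.694 (Δ0.038)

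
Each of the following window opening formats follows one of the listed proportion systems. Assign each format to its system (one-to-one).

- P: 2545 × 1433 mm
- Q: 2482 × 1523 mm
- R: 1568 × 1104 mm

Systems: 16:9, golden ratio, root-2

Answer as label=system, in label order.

P=16:9, Q=golden ratio, R=root-2

Ratios: P ≈ 1.776; Q ≈ 1.630; R ≈ 1.420.
Targets: 16:9 ≈ 1.778; golden ratio ≈ 1.618; root-2 ≈ 1.414.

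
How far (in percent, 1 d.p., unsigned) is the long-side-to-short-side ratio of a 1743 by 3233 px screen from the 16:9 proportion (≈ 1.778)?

4.3%

Ratio = 3233 / 1743 ≈ 1.8548.
Ideal 16:9 ≈ 1.7778. |1.8548 − 1.7778| / 1.7778 ≈ 4.33% → 4.3%.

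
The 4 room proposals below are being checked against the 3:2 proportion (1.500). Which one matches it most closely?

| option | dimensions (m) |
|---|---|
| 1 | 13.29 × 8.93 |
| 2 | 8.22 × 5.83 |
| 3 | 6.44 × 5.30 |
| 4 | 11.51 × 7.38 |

Ratios (long/short): 1 ≈ 1.488; 2 ≈ 1.410; 3 ≈ 1.215; 4 ≈ 1.560.
3:2 ≈ 1.500; option 1 is nearest (Δ 0.012).

1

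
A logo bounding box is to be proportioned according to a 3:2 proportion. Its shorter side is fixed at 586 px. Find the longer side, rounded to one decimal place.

3:2 = 1.50000.
Longer side = 586 × 1.50000 ≈ 879.000 → 879.0 px.

879.0 px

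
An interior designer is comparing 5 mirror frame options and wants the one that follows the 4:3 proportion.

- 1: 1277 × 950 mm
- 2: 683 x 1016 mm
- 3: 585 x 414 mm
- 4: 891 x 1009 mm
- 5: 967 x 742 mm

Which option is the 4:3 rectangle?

Target 4:3 ≈ 1.333.
1: 1.344 (Δ0.011)  2: 1.488 (Δ0.155)  3: 1.413 (Δ0.080)  4: 1.132 (Δ0.201)  5: 1.303 (Δ0.030)

1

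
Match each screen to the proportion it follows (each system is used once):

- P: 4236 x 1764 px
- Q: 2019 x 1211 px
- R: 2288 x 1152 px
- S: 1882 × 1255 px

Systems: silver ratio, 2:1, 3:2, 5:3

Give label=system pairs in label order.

Ratios: P ≈ 2.401; Q ≈ 1.667; R ≈ 1.986; S ≈ 1.500.
Targets: silver ratio ≈ 2.414; 2:1 ≈ 2.000; 3:2 ≈ 1.500; 5:3 ≈ 1.667.

P=silver ratio, Q=5:3, R=2:1, S=3:2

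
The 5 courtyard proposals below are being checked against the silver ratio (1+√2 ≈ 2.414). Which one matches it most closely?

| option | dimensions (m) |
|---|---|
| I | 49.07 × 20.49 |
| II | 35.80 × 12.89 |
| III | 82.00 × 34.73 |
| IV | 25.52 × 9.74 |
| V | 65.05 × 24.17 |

Ratios (long/short): I ≈ 2.395; II ≈ 2.777; III ≈ 2.361; IV ≈ 2.620; V ≈ 2.691.
silver ratio ≈ 2.414; option I is nearest (Δ 0.019).

I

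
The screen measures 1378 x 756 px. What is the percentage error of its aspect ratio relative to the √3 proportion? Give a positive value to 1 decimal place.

Ratio = 1378 / 756 ≈ 1.8228.
Ideal root-3 ≈ 1.7321. |1.8228 − 1.7321| / 1.7321 ≈ 5.24% → 5.2%.

5.2%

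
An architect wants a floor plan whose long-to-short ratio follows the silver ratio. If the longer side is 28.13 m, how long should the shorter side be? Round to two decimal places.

11.65 m

silver ratio ≈ 2.41421.
Shorter side = 28.13 ÷ 2.41421 ≈ 11.6518 → 11.65 m.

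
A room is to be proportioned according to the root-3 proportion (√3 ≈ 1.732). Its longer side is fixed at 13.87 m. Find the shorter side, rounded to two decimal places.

root-3 ≈ 1.73205.
Shorter side = 13.87 ÷ 1.73205 ≈ 8.0079 → 8.01 m.

8.01 m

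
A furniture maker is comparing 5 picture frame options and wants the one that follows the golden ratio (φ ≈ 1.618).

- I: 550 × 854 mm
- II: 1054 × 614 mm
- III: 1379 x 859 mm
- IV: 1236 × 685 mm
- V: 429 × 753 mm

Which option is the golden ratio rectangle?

Ratios (long/short): I ≈ 1.553; II ≈ 1.717; III ≈ 1.605; IV ≈ 1.804; V ≈ 1.755.
golden ratio ≈ 1.618; option III is nearest (Δ 0.013).

III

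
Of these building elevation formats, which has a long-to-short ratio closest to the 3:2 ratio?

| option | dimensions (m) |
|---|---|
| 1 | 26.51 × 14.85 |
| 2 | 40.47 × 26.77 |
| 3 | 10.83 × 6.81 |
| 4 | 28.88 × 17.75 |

Ratios (long/short): 1 ≈ 1.785; 2 ≈ 1.512; 3 ≈ 1.590; 4 ≈ 1.627.
3:2 ≈ 1.500; option 2 is nearest (Δ 0.012).

2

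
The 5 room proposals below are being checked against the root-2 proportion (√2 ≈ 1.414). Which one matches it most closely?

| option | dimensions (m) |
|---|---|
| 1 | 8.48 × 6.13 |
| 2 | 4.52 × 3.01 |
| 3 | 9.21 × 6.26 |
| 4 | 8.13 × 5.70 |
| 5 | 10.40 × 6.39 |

4

Ratios (long/short): 1 ≈ 1.383; 2 ≈ 1.502; 3 ≈ 1.471; 4 ≈ 1.426; 5 ≈ 1.628.
root-2 ≈ 1.414; option 4 is nearest (Δ 0.012).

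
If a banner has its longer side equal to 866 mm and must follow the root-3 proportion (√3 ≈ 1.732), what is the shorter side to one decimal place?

root-3 ≈ 1.73205.
Shorter side = 866 ÷ 1.73205 ≈ 499.986 → 500.0 mm.

500.0 mm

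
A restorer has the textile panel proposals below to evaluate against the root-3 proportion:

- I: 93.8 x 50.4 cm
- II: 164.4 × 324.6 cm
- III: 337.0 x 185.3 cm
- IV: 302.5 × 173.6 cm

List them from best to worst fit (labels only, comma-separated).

I: 93.8/50.4 ≈ 1.861 → |1.861 − 1.732| = 0.129
II: 324.6/164.4 ≈ 1.974 → |1.974 − 1.732| = 0.242
III: 337.0/185.3 ≈ 1.819 → |1.819 − 1.732| = 0.087
IV: 302.5/173.6 ≈ 1.743 → |1.743 − 1.732| = 0.011

IV, III, I, II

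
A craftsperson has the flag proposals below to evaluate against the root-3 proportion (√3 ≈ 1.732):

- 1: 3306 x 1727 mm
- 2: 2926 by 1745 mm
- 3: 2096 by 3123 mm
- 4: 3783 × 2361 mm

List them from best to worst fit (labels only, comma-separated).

1: 3306/1727 ≈ 1.914 → |1.914 − 1.732| = 0.182
2: 2926/1745 ≈ 1.677 → |1.677 − 1.732| = 0.055
3: 3123/2096 ≈ 1.490 → |1.490 − 1.732| = 0.242
4: 3783/2361 ≈ 1.602 → |1.602 − 1.732| = 0.130

2, 4, 1, 3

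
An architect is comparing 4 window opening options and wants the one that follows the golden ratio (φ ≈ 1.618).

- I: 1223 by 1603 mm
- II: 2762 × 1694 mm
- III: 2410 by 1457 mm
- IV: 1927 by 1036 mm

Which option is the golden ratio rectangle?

II

Ratios (long/short): I ≈ 1.311; II ≈ 1.630; III ≈ 1.654; IV ≈ 1.860.
golden ratio ≈ 1.618; option II is nearest (Δ 0.012).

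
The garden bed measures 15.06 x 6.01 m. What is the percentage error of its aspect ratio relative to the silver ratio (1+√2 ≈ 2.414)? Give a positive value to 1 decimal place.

3.8%

Ratio = 15.06 / 6.01 ≈ 2.5058.
Ideal silver ratio ≈ 2.4142. |2.5058 − 2.4142| / 2.4142 ≈ 3.79% → 3.8%.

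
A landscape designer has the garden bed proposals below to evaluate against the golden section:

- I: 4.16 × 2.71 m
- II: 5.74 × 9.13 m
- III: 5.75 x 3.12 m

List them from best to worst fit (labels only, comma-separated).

I: 4.16/2.71 ≈ 1.535 → |1.535 − 1.618| = 0.083
II: 9.13/5.74 ≈ 1.591 → |1.591 − 1.618| = 0.027
III: 5.75/3.12 ≈ 1.843 → |1.843 − 1.618| = 0.225

II, I, III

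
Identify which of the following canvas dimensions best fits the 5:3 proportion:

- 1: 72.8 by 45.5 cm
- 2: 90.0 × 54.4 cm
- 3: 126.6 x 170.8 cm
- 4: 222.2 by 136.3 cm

2

Target 5:3 ≈ 1.667.
1: 1.600 (Δ0.067)  2: 1.654 (Δ0.013)  3: 1.349 (Δ0.318)  4: 1.630 (Δ0.037)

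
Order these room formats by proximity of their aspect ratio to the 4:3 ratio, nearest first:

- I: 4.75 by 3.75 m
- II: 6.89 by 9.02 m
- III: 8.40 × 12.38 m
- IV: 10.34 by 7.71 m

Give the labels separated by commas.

IV, II, I, III

Ratios: I = 4.75 / 3.75 ≈ 1.267; II = 9.02 / 6.89 ≈ 1.309; III = 12.38 / 8.40 ≈ 1.474; IV = 10.34 / 7.71 ≈ 1.341.
|Δ from 1.333|: I 0.066; II 0.024; III 0.141; IV 0.008.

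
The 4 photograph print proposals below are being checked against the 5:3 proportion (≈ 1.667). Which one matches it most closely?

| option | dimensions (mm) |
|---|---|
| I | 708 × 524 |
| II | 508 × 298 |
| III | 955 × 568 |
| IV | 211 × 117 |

III

Ratios (long/short): I ≈ 1.351; II ≈ 1.705; III ≈ 1.681; IV ≈ 1.803.
5:3 ≈ 1.667; option III is nearest (Δ 0.014).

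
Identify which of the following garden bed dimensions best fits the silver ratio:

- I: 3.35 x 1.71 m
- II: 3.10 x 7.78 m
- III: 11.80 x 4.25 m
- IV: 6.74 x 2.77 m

IV

Ratios (long/short): I ≈ 1.959; II ≈ 2.510; III ≈ 2.776; IV ≈ 2.433.
silver ratio ≈ 2.414; option IV is nearest (Δ 0.019).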